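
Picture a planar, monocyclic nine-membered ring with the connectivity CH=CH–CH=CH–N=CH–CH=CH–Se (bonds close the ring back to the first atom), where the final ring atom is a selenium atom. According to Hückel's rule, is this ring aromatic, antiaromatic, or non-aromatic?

The p orbitals form a continuous loop: each doubly-bonded ring atom is sp² with one p-orbital electron; the doubly-bonded nitrogens are pyridine-type — their lone pairs lie in the ring plane, leaving one electron in the p orbital; the selenium donates one lone pair from its p orbital. The ring is fully conjugated.
Counting π electrons: 4 × 2 = 8 from the double-bond units + 2 from the Se atom = 10.
Since 10 = 4·2 + 2, the ring meets the 4n+2 criterion.

Aromatic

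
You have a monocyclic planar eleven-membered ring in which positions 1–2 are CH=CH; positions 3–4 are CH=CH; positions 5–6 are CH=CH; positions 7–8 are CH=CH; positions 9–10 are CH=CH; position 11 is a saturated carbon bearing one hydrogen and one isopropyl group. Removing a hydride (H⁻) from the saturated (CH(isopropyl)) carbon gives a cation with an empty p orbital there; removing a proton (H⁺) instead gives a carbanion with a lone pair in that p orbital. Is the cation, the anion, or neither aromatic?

Once that carbon is sp², every ring atom has a p orbital and both ions are fully conjugated.
Cation: 5 × 2 + 0 = 10 π electrons → 4(2)+2, aromatic.
Anion: 5 × 2 + 2 = 12 π electrons → 4(3), antiaromatic.

The cation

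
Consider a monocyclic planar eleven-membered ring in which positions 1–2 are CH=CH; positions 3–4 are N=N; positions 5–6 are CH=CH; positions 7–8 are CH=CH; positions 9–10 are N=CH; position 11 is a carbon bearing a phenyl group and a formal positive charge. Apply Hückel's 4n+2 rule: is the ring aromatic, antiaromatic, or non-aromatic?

All ring atoms are sp² and supply a p orbital to the ring (the double-bond atoms are sp², each contributing one p electron; each =N– nitrogen is pyridine-type (lone pair in the sp² plane, one electron in the p orbital); the carbocation has an empty p orbital); the conjugation is uninterrupted.
Counting π electrons: 5 × 2 = 10 from the double-bond units + 0 from the C(phenyl)(+) atom = 10.
10 = 4(2) + 2, which satisfies Hückel's 4n+2 rule.

Aromatic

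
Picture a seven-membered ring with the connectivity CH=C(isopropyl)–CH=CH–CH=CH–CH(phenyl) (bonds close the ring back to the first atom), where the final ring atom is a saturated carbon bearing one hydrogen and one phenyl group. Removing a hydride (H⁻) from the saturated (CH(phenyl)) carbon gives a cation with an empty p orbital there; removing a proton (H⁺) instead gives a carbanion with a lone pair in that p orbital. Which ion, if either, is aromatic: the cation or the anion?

In both ions every ring atom is sp² and contributes a p orbital, so both rings are fully conjugated.
Cation: 3 × 2 + 0 = 6 π electrons → 4(1)+2, aromatic.
Anion: 3 × 2 + 2 = 8 π electrons → 4(2), antiaromatic.

The cation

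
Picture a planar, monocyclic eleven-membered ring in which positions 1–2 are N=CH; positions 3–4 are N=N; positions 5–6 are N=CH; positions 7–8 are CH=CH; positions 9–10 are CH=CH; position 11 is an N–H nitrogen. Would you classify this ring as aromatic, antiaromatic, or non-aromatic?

Antiaromatic

All ring atoms are sp² and supply a p orbital to the ring (each doubly-bonded ring atom is sp² with one p-orbital electron; each sp² =N– keeps its lone pair in-plane and puts one electron into the π system; the pyrrole-type nitrogen donates its lone pair from the p orbital); the conjugation is uninterrupted.
Adding the contributions, 5 × 2 = 10 from the double-bond units + 2 from the NH atom = 12.
12 = 4(3); a planar, fully conjugated 4n system is antiaromatic.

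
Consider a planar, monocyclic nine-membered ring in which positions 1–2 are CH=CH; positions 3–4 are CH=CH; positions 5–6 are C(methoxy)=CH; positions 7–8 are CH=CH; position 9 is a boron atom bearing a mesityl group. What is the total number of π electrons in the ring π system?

Check conjugation: the double-bond atoms are sp², each contributing one p electron; the boron has an empty p orbital — every position has a p orbital, so the cyclic π system is continuous.
Tallying contributions gives 4 × 2 = 8 from the double-bond units + 0 from the B(mesityl) atom = 8.

8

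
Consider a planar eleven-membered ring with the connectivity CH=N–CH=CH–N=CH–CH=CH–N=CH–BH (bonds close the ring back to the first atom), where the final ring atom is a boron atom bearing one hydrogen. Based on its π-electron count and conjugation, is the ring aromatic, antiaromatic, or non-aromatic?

Aromatic

Check conjugation: the double-bond atoms are sp², each contributing one p electron; the doubly-bonded nitrogens are pyridine-type — their lone pairs lie in the ring plane, leaving one electron in the p orbital; the boron has an empty p orbital — every position has a p orbital, so the cyclic π system is continuous.
π-electron count: 5 × 2 = 10 from the double-bond units + 0 from the BH atom = 10.
With 10 π electrons (n = 2), the Hückel 4n+2 condition holds.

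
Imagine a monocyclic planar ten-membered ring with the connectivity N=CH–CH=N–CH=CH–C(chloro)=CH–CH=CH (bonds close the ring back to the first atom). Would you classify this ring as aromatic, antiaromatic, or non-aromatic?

All ring atoms are sp² and supply a p orbital to the ring (the double-bond atoms are sp², each contributing one p electron; each =N– nitrogen is pyridine-type (lone pair in the sp² plane, one electron in the p orbital)); the conjugation is uninterrupted.
π-electron count: 5 × 2 = 10 from the 5 double-bond units.
That gives a 4n+2 count (10, n = 2).

Aromatic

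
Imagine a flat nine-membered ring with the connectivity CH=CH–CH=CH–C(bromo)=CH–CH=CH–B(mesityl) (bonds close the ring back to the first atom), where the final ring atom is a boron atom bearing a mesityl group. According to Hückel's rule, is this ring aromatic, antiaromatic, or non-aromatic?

Every ring atom contributes a p orbital perpendicular to the ring (every atom in a ring double bond is sp² and brings one electron to the p orbital; the boron has an empty p orbital), so the π system is cyclic and fully conjugated.
Adding the contributions, 4 × 2 = 8 from the double-bond units + 0 from the B(mesityl) atom = 8.
8 = 4(2); a planar, fully conjugated 4n system is antiaromatic.

Antiaromatic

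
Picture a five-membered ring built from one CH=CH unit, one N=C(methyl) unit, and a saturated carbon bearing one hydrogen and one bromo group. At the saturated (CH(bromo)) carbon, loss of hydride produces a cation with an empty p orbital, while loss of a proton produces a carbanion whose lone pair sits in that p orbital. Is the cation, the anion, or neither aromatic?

Once that carbon is sp², every ring atom has a p orbital and both ions are fully conjugated.
Cation: 2 × 2 + 0 = 4 π electrons → 4(1), antiaromatic.
Anion: 2 × 2 + 2 = 6 π electrons → 4(1)+2, aromatic.

The anion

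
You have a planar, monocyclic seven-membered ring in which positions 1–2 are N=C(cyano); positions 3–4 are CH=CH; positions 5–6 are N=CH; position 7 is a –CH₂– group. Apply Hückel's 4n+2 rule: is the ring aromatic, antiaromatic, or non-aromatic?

Non-aromatic

The CH2 carbon is saturated: the tetrahedral CH₂ carbon is sp³ and has no p orbital in the ring π system. Conjugation is not continuous around the ring.
Broken conjugation rules out both aromaticity and antiaromaticity.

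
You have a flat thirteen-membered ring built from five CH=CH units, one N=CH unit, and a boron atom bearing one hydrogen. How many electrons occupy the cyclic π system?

12

All ring atoms are sp² and supply a p orbital to the ring (each doubly-bonded ring atom is sp² with one p-orbital electron; each =N– nitrogen is pyridine-type (lone pair in the sp² plane, one electron in the p orbital); the boron has an empty p orbital); the conjugation is uninterrupted.
Counting π electrons: 6 × 2 = 12 from the double-bond units + 0 from the BH atom = 12.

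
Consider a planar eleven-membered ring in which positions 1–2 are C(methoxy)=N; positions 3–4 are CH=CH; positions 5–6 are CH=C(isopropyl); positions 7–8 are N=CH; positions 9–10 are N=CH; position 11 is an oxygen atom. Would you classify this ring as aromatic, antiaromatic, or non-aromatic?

Antiaromatic

The p orbitals form a continuous loop: every atom in a ring double bond is sp² and brings one electron to the p orbital; the doubly-bonded nitrogens are pyridine-type — their lone pairs lie in the ring plane, leaving one electron in the p orbital; the oxygen donates one lone pair from its p orbital. The ring is fully conjugated.
Tallying contributions gives 5 × 2 = 10 from the double-bond units + 2 from the O atom = 12.
12 is a 4n count (n = 3), so the planar conjugated ring is antiaromatic.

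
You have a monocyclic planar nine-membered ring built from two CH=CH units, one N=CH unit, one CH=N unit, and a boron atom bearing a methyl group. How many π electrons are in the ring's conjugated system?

8

Every ring atom contributes a p orbital perpendicular to the ring (the double-bond atoms are sp², each contributing one p electron; each sp² =N– keeps its lone pair in-plane and puts one electron into the π system; the boron has an empty p orbital), so the π system is cyclic and fully conjugated.
π-electron count: 4 × 2 = 8 from the double-bond units + 0 from the B(methyl) atom = 8.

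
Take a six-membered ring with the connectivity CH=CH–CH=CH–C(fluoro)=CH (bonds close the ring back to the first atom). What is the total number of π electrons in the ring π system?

6

Every ring atom contributes a p orbital perpendicular to the ring (the double-bond atoms are sp², each contributing one p electron), so the π system is cyclic and fully conjugated.
Tallying contributions gives 3 × 2 = 6 from the 3 double-bond units.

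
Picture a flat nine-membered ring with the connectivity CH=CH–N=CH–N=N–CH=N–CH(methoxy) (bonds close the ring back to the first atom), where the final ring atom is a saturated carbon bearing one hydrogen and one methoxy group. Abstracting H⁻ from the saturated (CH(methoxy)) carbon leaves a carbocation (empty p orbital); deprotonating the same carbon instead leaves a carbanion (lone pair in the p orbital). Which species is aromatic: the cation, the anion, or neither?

Both ions have a continuous loop of p orbitals — each ring atom is sp².
Cation: 4 × 2 + 0 = 8 π electrons → 4(2), antiaromatic.
Anion: 4 × 2 + 2 = 10 π electrons → 4(2)+2, aromatic.

The anion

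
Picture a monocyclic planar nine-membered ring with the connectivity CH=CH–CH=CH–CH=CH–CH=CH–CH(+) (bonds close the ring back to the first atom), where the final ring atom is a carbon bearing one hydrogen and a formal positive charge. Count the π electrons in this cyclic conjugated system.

8

Every ring atom contributes a p orbital perpendicular to the ring (each doubly-bonded ring atom is sp² with one p-orbital electron; the carbocation has an empty p orbital), so the π system is cyclic and fully conjugated.
Tallying contributions gives 4 × 2 = 8 from the double-bond units + 0 from the CH(+) atom = 8.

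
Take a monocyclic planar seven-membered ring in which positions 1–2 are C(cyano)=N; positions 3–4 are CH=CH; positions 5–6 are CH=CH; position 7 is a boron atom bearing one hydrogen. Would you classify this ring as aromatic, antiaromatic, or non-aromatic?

Aromatic

Every ring atom contributes a p orbital perpendicular to the ring (every atom in a ring double bond is sp² and brings one electron to the p orbital; each sp² =N– keeps its lone pair in-plane and puts one electron into the π system; the boron has an empty p orbital), so the π system is cyclic and fully conjugated.
Tallying contributions gives 3 × 2 = 6 from the double-bond units + 0 from the BH atom = 6.
6 = 4(1) + 2, which satisfies Hückel's 4n+2 rule.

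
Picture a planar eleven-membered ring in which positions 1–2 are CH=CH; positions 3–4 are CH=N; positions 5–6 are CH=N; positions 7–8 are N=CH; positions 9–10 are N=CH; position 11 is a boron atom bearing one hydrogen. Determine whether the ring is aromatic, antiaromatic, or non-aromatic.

Aromatic

Check conjugation: every atom in a ring double bond is sp² and brings one electron to the p orbital; each sp² =N– keeps its lone pair in-plane and puts one electron into the π system; the boron has an empty p orbital — every position has a p orbital, so the cyclic π system is continuous.
π-electron count: 5 × 2 = 10 from the double-bond units + 0 from the BH atom = 10.
That gives a 4n+2 count (10, n = 2).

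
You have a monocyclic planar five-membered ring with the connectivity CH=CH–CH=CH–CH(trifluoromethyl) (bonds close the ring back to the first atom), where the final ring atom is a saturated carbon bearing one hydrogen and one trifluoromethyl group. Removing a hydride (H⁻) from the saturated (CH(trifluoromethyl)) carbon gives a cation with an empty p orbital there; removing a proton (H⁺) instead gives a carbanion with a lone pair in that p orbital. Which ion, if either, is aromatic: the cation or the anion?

The anion

Once that carbon is sp², every ring atom has a p orbital and both ions are fully conjugated.
Cation: 2 × 2 + 0 = 4 π electrons → 4(1), antiaromatic.
Anion: 2 × 2 + 2 = 6 π electrons → 4(1)+2, aromatic.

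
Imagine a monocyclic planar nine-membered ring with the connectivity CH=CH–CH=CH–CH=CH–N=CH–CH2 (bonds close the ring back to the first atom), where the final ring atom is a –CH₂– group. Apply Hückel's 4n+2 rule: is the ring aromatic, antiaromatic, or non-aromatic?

Non-aromatic

The CH2 position has four σ bonds — the tetrahedral CH₂ carbon is sp³ and has no p orbital in the ring π system — so the cyclic conjugation is interrupted.
Broken conjugation rules out both aromaticity and antiaromaticity.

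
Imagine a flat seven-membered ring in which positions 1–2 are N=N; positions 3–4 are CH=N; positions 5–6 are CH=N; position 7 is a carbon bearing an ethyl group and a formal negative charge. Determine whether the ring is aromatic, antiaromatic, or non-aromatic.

Antiaromatic

All ring atoms are sp² and supply a p orbital to the ring (every atom in a ring double bond is sp² and brings one electron to the p orbital; each =N– nitrogen is pyridine-type (lone pair in the sp² plane, one electron in the p orbital); the carbanion's lone pair occupies the p orbital); the conjugation is uninterrupted.
π-electron count: 3 × 2 = 6 from the double-bond units + 2 from the C(ethyl)(-) atom = 8.
8 is a 4n count (n = 2), so the planar conjugated ring is antiaromatic.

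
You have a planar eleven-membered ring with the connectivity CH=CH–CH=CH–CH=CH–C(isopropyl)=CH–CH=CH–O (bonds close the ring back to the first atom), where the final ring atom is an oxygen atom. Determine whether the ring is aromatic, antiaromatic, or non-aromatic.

The p orbitals form a continuous loop: the double-bond atoms are sp², each contributing one p electron; the oxygen donates one lone pair from its p orbital. The ring is fully conjugated.
Tallying contributions gives 5 × 2 = 10 from the double-bond units + 2 from the O atom = 12.
12 = 4(3); a planar, fully conjugated 4n system is antiaromatic.

Antiaromatic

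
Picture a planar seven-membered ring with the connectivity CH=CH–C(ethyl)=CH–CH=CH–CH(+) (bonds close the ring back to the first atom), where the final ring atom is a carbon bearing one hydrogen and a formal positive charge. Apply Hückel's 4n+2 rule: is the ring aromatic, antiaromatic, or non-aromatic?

All ring atoms are sp² and supply a p orbital to the ring (the double-bond atoms are sp², each contributing one p electron; the carbocation has an empty p orbital); the conjugation is uninterrupted.
π-electron count: 3 × 2 = 6 from the double-bond units + 0 from the CH(+) atom = 6.
That gives a 4n+2 count (6, n = 1).

Aromatic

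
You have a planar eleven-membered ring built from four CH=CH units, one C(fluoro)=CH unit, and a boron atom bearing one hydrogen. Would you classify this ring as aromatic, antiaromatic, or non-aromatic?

Aromatic

The p orbitals form a continuous loop: every atom in a ring double bond is sp² and brings one electron to the p orbital; the boron has an empty p orbital. The ring is fully conjugated.
Adding the contributions, 5 × 2 = 10 from the double-bond units + 0 from the BH atom = 10.
That gives a 4n+2 count (10, n = 2).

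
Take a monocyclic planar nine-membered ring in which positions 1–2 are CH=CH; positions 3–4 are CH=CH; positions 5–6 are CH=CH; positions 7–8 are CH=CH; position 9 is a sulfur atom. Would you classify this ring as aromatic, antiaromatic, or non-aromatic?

Every ring atom contributes a p orbital perpendicular to the ring (the double-bond atoms are sp², each contributing one p electron; the sulfur donates one lone pair from its p orbital), so the π system is cyclic and fully conjugated.
Counting π electrons: 4 × 2 = 8 from the double-bond units + 2 from the S atom = 10.
10 = 4(2) + 2, which satisfies Hückel's 4n+2 rule.

Aromatic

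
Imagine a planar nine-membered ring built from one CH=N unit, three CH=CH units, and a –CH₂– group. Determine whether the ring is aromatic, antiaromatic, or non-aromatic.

Non-aromatic

Because the tetrahedral CH₂ carbon is sp³ and has no p orbital in the ring π system at the CH2 position, the π system cannot extend all the way around the ring.
Without a continuous loop of overlapping p orbitals the Hückel electron count never comes into play.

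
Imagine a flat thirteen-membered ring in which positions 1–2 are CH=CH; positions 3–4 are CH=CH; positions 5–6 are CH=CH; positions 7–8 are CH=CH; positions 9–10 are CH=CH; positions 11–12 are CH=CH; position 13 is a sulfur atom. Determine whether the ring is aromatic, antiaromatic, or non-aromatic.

Aromatic

Check conjugation: every atom in a ring double bond is sp² and brings one electron to the p orbital; the sulfur donates one lone pair from its p orbital — every position has a p orbital, so the cyclic π system is continuous.
Counting π electrons: 6 × 2 = 12 from the double-bond units + 2 from the S atom = 14.
That gives a 4n+2 count (14, n = 3).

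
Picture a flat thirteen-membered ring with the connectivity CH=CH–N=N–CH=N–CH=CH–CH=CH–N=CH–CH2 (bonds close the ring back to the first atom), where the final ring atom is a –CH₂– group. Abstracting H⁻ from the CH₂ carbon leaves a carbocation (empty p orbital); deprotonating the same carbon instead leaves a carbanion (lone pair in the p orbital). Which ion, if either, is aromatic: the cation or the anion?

In both ions every ring atom is sp² and contributes a p orbital, so both rings are fully conjugated.
Cation: 6 × 2 + 0 = 12 π electrons → 4(3), antiaromatic.
Anion: 6 × 2 + 2 = 14 π electrons → 4(3)+2, aromatic.

The anion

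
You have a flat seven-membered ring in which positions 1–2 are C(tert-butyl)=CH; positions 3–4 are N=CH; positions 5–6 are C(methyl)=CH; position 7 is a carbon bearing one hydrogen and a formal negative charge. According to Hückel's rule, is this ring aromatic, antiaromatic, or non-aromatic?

Antiaromatic

The p orbitals form a continuous loop: the double-bond atoms are sp², each contributing one p electron; each sp² =N– keeps its lone pair in-plane and puts one electron into the π system; the carbanion's lone pair occupies the p orbital. The ring is fully conjugated.
Counting π electrons: 3 × 2 = 6 from the double-bond units + 2 from the CH(-) atom = 8.
A 4n π count (8, n = 2) in a planar conjugated ring means antiaromatic.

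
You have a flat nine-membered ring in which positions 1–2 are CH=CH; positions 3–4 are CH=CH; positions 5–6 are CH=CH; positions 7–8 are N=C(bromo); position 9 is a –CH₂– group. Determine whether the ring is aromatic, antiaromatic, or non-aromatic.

At the CH2 position, the tetrahedral CH₂ carbon is sp³ and has no p orbital in the ring π system; the ring's p-orbital overlap is broken there.
A ring that is not fully conjugated cannot be aromatic or antiaromatic regardless of its π-electron count.

Non-aromatic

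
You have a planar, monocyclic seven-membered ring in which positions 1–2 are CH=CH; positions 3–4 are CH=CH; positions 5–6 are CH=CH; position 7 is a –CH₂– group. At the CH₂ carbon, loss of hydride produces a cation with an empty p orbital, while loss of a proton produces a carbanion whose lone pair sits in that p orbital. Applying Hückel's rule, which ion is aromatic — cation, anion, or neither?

The cation

Both ions have a continuous loop of p orbitals — each ring atom is sp².
Cation: 3 × 2 + 0 = 6 π electrons → 4(1)+2, aromatic.
Anion: 3 × 2 + 2 = 8 π electrons → 4(2), antiaromatic.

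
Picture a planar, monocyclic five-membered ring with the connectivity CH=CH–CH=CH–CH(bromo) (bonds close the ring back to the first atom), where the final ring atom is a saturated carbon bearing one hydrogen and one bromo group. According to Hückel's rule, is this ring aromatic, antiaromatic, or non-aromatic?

Because that saturated carbon is sp³ and has no p orbital in the ring π system at the CH(bromo) position, the π system cannot extend all the way around the ring.
Without a continuous loop of overlapping p orbitals the Hückel electron count never comes into play.

Non-aromatic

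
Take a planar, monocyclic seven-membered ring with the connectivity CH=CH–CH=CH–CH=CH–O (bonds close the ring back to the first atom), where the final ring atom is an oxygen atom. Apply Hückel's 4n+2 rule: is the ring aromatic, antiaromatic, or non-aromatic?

Every ring atom contributes a p orbital perpendicular to the ring (every atom in a ring double bond is sp² and brings one electron to the p orbital; the oxygen donates one lone pair from its p orbital), so the π system is cyclic and fully conjugated.
Counting π electrons: 3 × 2 = 6 from the double-bond units + 2 from the O atom = 8.
With 8 = 4·2 π electrons, Hückel's rule classifies the planar ring as antiaromatic.

Antiaromatic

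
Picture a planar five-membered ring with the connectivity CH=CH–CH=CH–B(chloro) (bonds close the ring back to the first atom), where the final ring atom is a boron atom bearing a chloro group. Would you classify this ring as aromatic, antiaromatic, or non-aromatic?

Antiaromatic

Check conjugation: every atom in a ring double bond is sp² and brings one electron to the p orbital; the boron has an empty p orbital — every position has a p orbital, so the cyclic π system is continuous.
π-electron count: 2 × 2 = 4 from the double-bond units + 0 from the B(chloro) atom = 4.
4 = 4(1); a planar, fully conjugated 4n system is antiaromatic.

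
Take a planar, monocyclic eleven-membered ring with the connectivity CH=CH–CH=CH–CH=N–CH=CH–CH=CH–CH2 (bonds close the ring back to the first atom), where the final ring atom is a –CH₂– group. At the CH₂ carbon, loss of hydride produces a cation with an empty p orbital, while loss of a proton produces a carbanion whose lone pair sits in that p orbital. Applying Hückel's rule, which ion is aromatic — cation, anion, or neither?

The cation

In either ion the ring is fully conjugated: every atom, including the new sp² carbon, supplies a p orbital.
Cation: 5 × 2 + 0 = 10 π electrons → 4(2)+2, aromatic.
Anion: 5 × 2 + 2 = 12 π electrons → 4(3), antiaromatic.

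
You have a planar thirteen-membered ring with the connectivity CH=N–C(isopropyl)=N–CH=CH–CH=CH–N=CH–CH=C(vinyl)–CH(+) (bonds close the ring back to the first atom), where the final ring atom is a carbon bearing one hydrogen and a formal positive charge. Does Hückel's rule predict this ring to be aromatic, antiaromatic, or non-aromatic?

Every ring atom contributes a p orbital perpendicular to the ring (the double-bond atoms are sp², each contributing one p electron; the doubly-bonded nitrogens are pyridine-type — their lone pairs lie in the ring plane, leaving one electron in the p orbital; the carbocation has an empty p orbital), so the π system is cyclic and fully conjugated.
π-electron count: 6 × 2 = 12 from the double-bond units + 0 from the CH(+) atom = 12.
12 = 4(3); a planar, fully conjugated 4n system is antiaromatic.

Antiaromatic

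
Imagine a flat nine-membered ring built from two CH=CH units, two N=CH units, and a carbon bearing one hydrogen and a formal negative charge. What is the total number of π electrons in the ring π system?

10

All ring atoms are sp² and supply a p orbital to the ring (the double-bond atoms are sp², each contributing one p electron; each =N– nitrogen is pyridine-type (lone pair in the sp² plane, one electron in the p orbital); the carbanion's lone pair occupies the p orbital); the conjugation is uninterrupted.
π-electron count: 4 × 2 = 8 from the double-bond units + 2 from the CH(-) atom = 10.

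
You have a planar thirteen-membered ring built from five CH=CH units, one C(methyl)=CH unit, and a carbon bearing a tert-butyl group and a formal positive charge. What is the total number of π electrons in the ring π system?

The p orbitals form a continuous loop: each doubly-bonded ring atom is sp² with one p-orbital electron; the carbocation has an empty p orbital. The ring is fully conjugated.
Tallying contributions gives 6 × 2 = 12 from the double-bond units + 0 from the C(tert-butyl)(+) atom = 12.

12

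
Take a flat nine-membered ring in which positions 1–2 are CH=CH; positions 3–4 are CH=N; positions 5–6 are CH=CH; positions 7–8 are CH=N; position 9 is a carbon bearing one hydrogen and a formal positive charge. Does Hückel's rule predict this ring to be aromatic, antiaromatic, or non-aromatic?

Antiaromatic

All ring atoms are sp² and supply a p orbital to the ring (the double-bond atoms are sp², each contributing one p electron; each =N– nitrogen is pyridine-type (lone pair in the sp² plane, one electron in the p orbital); the carbocation has an empty p orbital); the conjugation is uninterrupted.
Adding the contributions, 4 × 2 = 8 from the double-bond units + 0 from the CH(+) atom = 8.
8 is a 4n count (n = 2), so the planar conjugated ring is antiaromatic.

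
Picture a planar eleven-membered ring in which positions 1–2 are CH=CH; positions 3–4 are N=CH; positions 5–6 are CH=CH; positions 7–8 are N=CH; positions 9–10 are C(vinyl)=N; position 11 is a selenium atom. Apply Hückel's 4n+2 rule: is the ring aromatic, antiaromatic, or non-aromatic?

The p orbitals form a continuous loop: each doubly-bonded ring atom is sp² with one p-orbital electron; each =N– nitrogen is pyridine-type (lone pair in the sp² plane, one electron in the p orbital); the selenium donates one lone pair from its p orbital. The ring is fully conjugated.
Counting π electrons: 5 × 2 = 10 from the double-bond units + 2 from the Se atom = 12.
12 is a 4n count (n = 3), so the planar conjugated ring is antiaromatic.

Antiaromatic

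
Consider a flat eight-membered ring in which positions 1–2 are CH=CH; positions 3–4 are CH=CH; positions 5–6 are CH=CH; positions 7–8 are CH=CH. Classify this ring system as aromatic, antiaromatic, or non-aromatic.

Antiaromatic

Every ring atom contributes a p orbital perpendicular to the ring (the double-bond atoms are sp², each contributing one p electron), so the π system is cyclic and fully conjugated.
Adding the contributions, 4 × 2 = 8 from the 4 double-bond units.
8 = 4(2); a planar, fully conjugated 4n system is antiaromatic.
(This ring is cyclooctatetraene.)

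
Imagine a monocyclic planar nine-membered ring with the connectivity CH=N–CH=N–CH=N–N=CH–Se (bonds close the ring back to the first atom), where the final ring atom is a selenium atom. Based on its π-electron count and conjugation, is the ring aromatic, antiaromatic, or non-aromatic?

Aromatic

The p orbitals form a continuous loop: the double-bond atoms are sp², each contributing one p electron; each sp² =N– keeps its lone pair in-plane and puts one electron into the π system; the selenium donates one lone pair from its p orbital. The ring is fully conjugated.
Adding the contributions, 4 × 2 = 8 from the double-bond units + 2 from the Se atom = 10.
Since 10 = 4·2 + 2, the ring meets the 4n+2 criterion.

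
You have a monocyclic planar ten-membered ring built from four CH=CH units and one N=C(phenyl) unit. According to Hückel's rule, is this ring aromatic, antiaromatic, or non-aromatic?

All ring atoms are sp² and supply a p orbital to the ring (the double-bond atoms are sp², each contributing one p electron; each sp² =N– keeps its lone pair in-plane and puts one electron into the π system); the conjugation is uninterrupted.
π-electron count: 5 × 2 = 10 from the 5 double-bond units.
10 = 4(2) + 2, which satisfies Hückel's 4n+2 rule.

Aromatic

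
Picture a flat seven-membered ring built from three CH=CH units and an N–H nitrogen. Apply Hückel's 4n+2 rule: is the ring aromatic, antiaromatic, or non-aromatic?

Every ring atom contributes a p orbital perpendicular to the ring (each doubly-bonded ring atom is sp² with one p-orbital electron; the pyrrole-type nitrogen donates its lone pair from the p orbital), so the π system is cyclic and fully conjugated.
Counting π electrons: 3 × 2 = 6 from the double-bond units + 2 from the NH atom = 8.
8 is a 4n count (n = 2), so the planar conjugated ring is antiaromatic.

Antiaromatic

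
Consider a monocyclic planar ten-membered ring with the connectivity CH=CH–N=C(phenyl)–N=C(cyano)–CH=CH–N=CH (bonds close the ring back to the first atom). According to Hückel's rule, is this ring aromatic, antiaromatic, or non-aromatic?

Aromatic

Every ring atom contributes a p orbital perpendicular to the ring (each doubly-bonded ring atom is sp² with one p-orbital electron; each sp² =N– keeps its lone pair in-plane and puts one electron into the π system), so the π system is cyclic and fully conjugated.
Tallying contributions gives 5 × 2 = 10 from the 5 double-bond units.
With 10 π electrons (n = 2), the Hückel 4n+2 condition holds.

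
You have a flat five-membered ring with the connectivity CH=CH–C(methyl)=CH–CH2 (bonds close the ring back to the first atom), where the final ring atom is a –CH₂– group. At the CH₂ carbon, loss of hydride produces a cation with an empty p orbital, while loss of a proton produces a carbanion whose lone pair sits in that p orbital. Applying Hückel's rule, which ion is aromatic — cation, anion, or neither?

In either ion the ring is fully conjugated: every atom, including the new sp² carbon, supplies a p orbital.
Cation: 2 × 2 + 0 = 4 π electrons → 4(1), antiaromatic.
Anion: 2 × 2 + 2 = 6 π electrons → 4(1)+2, aromatic.

The anion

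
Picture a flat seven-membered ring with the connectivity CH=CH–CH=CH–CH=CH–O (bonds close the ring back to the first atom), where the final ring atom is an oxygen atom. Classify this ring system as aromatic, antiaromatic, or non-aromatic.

Antiaromatic

All ring atoms are sp² and supply a p orbital to the ring (every atom in a ring double bond is sp² and brings one electron to the p orbital; the oxygen donates one lone pair from its p orbital); the conjugation is uninterrupted.
Counting π electrons: 3 × 2 = 6 from the double-bond units + 2 from the O atom = 8.
A 4n π count (8, n = 2) in a planar conjugated ring means antiaromatic.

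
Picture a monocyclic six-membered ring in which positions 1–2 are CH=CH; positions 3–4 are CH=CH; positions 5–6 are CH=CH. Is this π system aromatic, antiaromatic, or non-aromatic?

All ring atoms are sp² and supply a p orbital to the ring (each doubly-bonded ring atom is sp² with one p-orbital electron); the conjugation is uninterrupted.
Adding the contributions, 3 × 2 = 6 from the 3 double-bond units.
That gives a 4n+2 count (6, n = 1).
(The species described is benzene.)

Aromatic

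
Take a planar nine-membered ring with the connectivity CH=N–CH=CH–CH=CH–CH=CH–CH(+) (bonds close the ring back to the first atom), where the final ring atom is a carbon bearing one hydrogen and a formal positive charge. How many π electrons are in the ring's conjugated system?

8

Check conjugation: each doubly-bonded ring atom is sp² with one p-orbital electron; each =N– nitrogen is pyridine-type (lone pair in the sp² plane, one electron in the p orbital); the carbocation has an empty p orbital — every position has a p orbital, so the cyclic π system is continuous.
Adding the contributions, 4 × 2 = 8 from the double-bond units + 0 from the CH(+) atom = 8.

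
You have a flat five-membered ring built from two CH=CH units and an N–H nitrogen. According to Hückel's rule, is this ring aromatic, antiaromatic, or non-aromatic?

All ring atoms are sp² and supply a p orbital to the ring (every atom in a ring double bond is sp² and brings one electron to the p orbital; the pyrrole-type nitrogen donates its lone pair from the p orbital); the conjugation is uninterrupted.
Adding the contributions, 2 × 2 = 4 from the double-bond units + 2 from the NH atom = 6.
With 6 π electrons (n = 1), the Hückel 4n+2 condition holds.

Aromatic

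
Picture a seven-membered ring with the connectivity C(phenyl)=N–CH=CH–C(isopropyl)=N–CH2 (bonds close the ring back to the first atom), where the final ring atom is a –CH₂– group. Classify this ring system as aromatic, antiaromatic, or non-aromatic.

Non-aromatic

The CH2 position has four σ bonds — the tetrahedral CH₂ carbon is sp³ and has no p orbital in the ring π system — so the cyclic conjugation is interrupted.
Without a continuous loop of overlapping p orbitals the Hückel electron count never comes into play.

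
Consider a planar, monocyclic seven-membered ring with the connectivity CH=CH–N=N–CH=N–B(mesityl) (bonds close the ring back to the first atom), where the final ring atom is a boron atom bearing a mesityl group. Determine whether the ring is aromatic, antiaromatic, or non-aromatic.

Aromatic

All ring atoms are sp² and supply a p orbital to the ring (the double-bond atoms are sp², each contributing one p electron; the doubly-bonded nitrogens are pyridine-type — their lone pairs lie in the ring plane, leaving one electron in the p orbital; the boron has an empty p orbital); the conjugation is uninterrupted.
Adding the contributions, 3 × 2 = 6 from the double-bond units + 0 from the B(mesityl) atom = 6.
Since 6 = 4·1 + 2, the ring meets the 4n+2 criterion.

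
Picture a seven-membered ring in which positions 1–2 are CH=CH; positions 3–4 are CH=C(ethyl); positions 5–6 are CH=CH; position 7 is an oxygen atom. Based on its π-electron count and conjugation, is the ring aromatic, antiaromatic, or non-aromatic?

Every ring atom contributes a p orbital perpendicular to the ring (each doubly-bonded ring atom is sp² with one p-orbital electron; the oxygen donates one lone pair from its p orbital), so the π system is cyclic and fully conjugated.
Counting π electrons: 3 × 2 = 6 from the double-bond units + 2 from the O atom = 8.
8 is a 4n count (n = 2), so the planar conjugated ring is antiaromatic.

Antiaromatic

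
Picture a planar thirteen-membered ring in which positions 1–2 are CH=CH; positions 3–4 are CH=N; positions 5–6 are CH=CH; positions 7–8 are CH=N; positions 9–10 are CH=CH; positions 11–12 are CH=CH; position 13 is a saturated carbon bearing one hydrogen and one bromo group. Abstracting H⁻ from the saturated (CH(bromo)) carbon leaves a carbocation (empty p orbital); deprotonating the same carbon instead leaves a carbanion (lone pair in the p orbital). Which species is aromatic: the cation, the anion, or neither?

Once that carbon is sp², every ring atom has a p orbital and both ions are fully conjugated.
Cation: 6 × 2 + 0 = 12 π electrons → 4(3), antiaromatic.
Anion: 6 × 2 + 2 = 14 π electrons → 4(3)+2, aromatic.

The anion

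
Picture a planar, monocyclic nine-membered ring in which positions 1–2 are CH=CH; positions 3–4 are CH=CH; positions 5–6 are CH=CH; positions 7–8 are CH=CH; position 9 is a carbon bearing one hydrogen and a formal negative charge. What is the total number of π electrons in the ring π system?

10

All ring atoms are sp² and supply a p orbital to the ring (each doubly-bonded ring atom is sp² with one p-orbital electron; the carbanion's lone pair occupies the p orbital); the conjugation is uninterrupted.
Tallying contributions gives 4 × 2 = 8 from the double-bond units + 2 from the CH(-) atom = 10.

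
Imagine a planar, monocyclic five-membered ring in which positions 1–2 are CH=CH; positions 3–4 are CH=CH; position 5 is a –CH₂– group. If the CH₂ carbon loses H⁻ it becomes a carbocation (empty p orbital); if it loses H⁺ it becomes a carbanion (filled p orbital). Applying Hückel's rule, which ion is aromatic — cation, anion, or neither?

The anion

In both ions every ring atom is sp² and contributes a p orbital, so both rings are fully conjugated.
Cation: 2 × 2 + 0 = 4 π electrons → 4(1), antiaromatic.
Anion: 2 × 2 + 2 = 6 π electrons → 4(1)+2, aromatic.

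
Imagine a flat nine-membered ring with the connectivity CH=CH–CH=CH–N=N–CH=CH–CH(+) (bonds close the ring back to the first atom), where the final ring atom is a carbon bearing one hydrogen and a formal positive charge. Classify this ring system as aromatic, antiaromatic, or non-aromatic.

All ring atoms are sp² and supply a p orbital to the ring (the double-bond atoms are sp², each contributing one p electron; the doubly-bonded nitrogens are pyridine-type — their lone pairs lie in the ring plane, leaving one electron in the p orbital; the carbocation has an empty p orbital); the conjugation is uninterrupted.
Tallying contributions gives 4 × 2 = 8 from the double-bond units + 0 from the CH(+) atom = 8.
A 4n π count (8, n = 2) in a planar conjugated ring means antiaromatic.

Antiaromatic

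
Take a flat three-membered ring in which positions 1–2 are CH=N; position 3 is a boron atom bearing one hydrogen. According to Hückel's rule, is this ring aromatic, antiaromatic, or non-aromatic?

Check conjugation: every atom in a ring double bond is sp² and brings one electron to the p orbital; the doubly-bonded nitrogens are pyridine-type — their lone pairs lie in the ring plane, leaving one electron in the p orbital; the boron has an empty p orbital — every position has a p orbital, so the cyclic π system is continuous.
Tallying contributions gives 1 × 2 = 2 from the double-bond unit + 0 from the BH atom = 2.
2 = 4(0) + 2, which satisfies Hückel's 4n+2 rule.

Aromatic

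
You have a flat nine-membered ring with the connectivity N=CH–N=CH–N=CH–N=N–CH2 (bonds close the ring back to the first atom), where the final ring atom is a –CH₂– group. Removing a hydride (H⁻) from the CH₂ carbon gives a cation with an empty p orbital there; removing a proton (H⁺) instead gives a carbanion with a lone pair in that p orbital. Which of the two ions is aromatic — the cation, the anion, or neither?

The anion

Both ions have a continuous loop of p orbitals — each ring atom is sp².
Cation: 4 × 2 + 0 = 8 π electrons → 4(2), antiaromatic.
Anion: 4 × 2 + 2 = 10 π electrons → 4(2)+2, aromatic.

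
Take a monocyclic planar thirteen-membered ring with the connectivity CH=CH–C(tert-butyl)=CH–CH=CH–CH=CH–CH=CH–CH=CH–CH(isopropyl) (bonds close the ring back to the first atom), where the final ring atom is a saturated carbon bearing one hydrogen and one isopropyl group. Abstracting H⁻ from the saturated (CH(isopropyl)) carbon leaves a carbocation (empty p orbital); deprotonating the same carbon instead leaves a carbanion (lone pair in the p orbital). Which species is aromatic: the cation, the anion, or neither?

Both ions have a continuous loop of p orbitals — each ring atom is sp².
Cation: 6 × 2 + 0 = 12 π electrons → 4(3), antiaromatic.
Anion: 6 × 2 + 2 = 14 π electrons → 4(3)+2, aromatic.

The anion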